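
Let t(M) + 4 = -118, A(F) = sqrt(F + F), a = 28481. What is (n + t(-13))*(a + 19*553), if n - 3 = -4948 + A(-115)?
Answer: -197552196 + 38988*I*sqrt(230) ≈ -1.9755e+8 + 5.9128e+5*I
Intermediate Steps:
A(F) = sqrt(2)*sqrt(F) (A(F) = sqrt(2*F) = sqrt(2)*sqrt(F))
t(M) = -122 (t(M) = -4 - 118 = -122)
n = -4945 + I*sqrt(230) (n = 3 + (-4948 + sqrt(2)*sqrt(-115)) = 3 + (-4948 + sqrt(2)*(I*sqrt(115))) = 3 + (-4948 + I*sqrt(230)) = -4945 + I*sqrt(230) ≈ -4945.0 + 15.166*I)
(n + t(-13))*(a + 19*553) = ((-4945 + I*sqrt(230)) - 122)*(28481 + 19*553) = (-5067 + I*sqrt(230))*(28481 + 10507) = (-5067 + I*sqrt(230))*38988 = -197552196 + 38988*I*sqrt(230)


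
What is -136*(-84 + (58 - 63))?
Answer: 12104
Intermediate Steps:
-136*(-84 + (58 - 63)) = -136*(-84 - 5) = -136*(-89) = 12104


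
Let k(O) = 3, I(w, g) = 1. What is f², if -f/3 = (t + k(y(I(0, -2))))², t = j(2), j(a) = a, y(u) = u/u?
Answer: 5625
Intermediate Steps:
y(u) = 1
t = 2
f = -75 (f = -3*(2 + 3)² = -3*5² = -3*25 = -75)
f² = (-75)² = 5625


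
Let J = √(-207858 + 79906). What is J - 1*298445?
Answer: -298445 + 4*I*√7997 ≈ -2.9845e+5 + 357.7*I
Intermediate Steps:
J = 4*I*√7997 (J = √(-127952) = 4*I*√7997 ≈ 357.7*I)
J - 1*298445 = 4*I*√7997 - 1*298445 = 4*I*√7997 - 298445 = -298445 + 4*I*√7997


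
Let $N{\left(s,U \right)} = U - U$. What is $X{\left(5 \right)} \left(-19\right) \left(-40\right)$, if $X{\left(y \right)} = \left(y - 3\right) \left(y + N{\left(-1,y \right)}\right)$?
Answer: $7600$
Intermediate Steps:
$N{\left(s,U \right)} = 0$
$X{\left(y \right)} = y \left(-3 + y\right)$ ($X{\left(y \right)} = \left(y - 3\right) \left(y + 0\right) = \left(-3 + y\right) y = y \left(-3 + y\right)$)
$X{\left(5 \right)} \left(-19\right) \left(-40\right) = 5 \left(-3 + 5\right) \left(-19\right) \left(-40\right) = 5 \cdot 2 \left(-19\right) \left(-40\right) = 10 \left(-19\right) \left(-40\right) = \left(-190\right) \left(-40\right) = 7600$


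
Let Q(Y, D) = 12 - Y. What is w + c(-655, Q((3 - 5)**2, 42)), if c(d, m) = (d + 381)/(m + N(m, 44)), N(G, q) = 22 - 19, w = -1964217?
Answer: -21606661/11 ≈ -1.9642e+6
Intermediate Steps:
N(G, q) = 3
c(d, m) = (381 + d)/(3 + m) (c(d, m) = (d + 381)/(m + 3) = (381 + d)/(3 + m))
w + c(-655, Q((3 - 5)**2, 42)) = -1964217 + (381 - 655)/(3 + (12 - (3 - 5)**2)) = -1964217 - 274/(3 + (12 - 1*(-2)**2)) = -1964217 - 274/(3 + (12 - 1*4)) = -1964217 - 274/(3 + (12 - 4)) = -1964217 - 274/(3 + 8) = -1964217 - 274/11 = -21606661/11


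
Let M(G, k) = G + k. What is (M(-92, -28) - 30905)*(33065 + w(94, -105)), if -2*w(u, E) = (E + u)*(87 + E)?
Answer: -1022770150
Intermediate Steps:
w(u, E) = -(87 + E)*(E + u)/2 (w(u, E) = -(E + u)*(87 + E)/2 = -(87 + E)*(E + u)/2)
(M(-92, -28) - 30905)*(33065 + w(94, -105)) = ((-92 - 28) - 30905)*(33065 + (-87/2*(-105) - 87/2*94 - 1/2*(-105)**2 - 1/2*(-105)*94)) = (-120 - 30905)*(33065 + (9135/2 - 4089 - 1/2*11025 + 4935)) = -31025*(33065 + (9135/2 - 4089 - 11025/2 + 4935)) = -31025*(33065 - 99) = -31025*32966 = -1022770150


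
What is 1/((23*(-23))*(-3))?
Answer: 1/1587 ≈ 0.00063012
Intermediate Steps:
1/((23*(-23))*(-3)) = 1/(-529*(-3)) = 1/1587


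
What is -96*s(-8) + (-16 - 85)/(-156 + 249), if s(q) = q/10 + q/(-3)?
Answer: -83833/465 ≈ -180.29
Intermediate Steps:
s(q) = -7*q/30 (s(q) = q*(⅒) + q*(-⅓) = q/10 - q/3 = -7*q/30)
-96*s(-8) + (-16 - 85)/(-156 + 249) = -(-112)*(-8)/5 + (-16 - 85)/(-156 + 249) = -96*28/15 - 101/93 = -896/5 - 101*1/93 = -896/5 - 101/93 = -83833/465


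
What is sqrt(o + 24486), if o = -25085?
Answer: I*sqrt(599) ≈ 24.474*I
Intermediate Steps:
sqrt(o + 24486) = sqrt(-25085 + 24486) = sqrt(-599) = I*sqrt(599)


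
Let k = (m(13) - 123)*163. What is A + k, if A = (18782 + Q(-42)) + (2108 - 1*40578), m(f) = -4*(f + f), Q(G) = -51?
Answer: -56740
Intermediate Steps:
m(f) = -8*f
A = -19739 (A = (18782 - 51) + (2108 - 1*40578) = 18731 + (2108 - 40578) = 18731 - 38470 = -19739)
k = -37001 (k = (-8*13 - 123)*163 = (-104 - 123)*163 = -227*163 = -37001)
A + k = -19739 - 37001 = -56740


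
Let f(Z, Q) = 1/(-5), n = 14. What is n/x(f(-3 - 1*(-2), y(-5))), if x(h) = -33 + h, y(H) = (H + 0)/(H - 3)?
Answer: -35/83 ≈ -0.42169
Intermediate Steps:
y(H) = H/(-3 + H)
f(Z, Q) = -⅕ (f(Z, Q) = 1*(-⅕) = -⅕)
n/x(f(-3 - 1*(-2), y(-5))) = 14/(-33 - ⅕) = 14/(-166/5) = -5/166*14 = -35/83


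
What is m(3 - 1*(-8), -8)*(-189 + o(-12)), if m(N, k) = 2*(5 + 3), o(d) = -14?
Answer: -3248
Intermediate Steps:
m(N, k) = 16 (m(N, k) = 2*8 = 16)
m(3 - 1*(-8), -8)*(-189 + o(-12)) = 16*(-189 - 14) = 16*(-203) = -3248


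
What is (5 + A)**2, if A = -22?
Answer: 289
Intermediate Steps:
(5 + A)**2 = (5 - 22)**2 = (-17)**2 = 289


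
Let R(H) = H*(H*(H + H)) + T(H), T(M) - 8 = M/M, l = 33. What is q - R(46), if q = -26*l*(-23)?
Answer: -174947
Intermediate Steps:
T(M) = 9 (T(M) = 8 + M/M = 8 + 1 = 9)
q = 19734 (q = -26*33*(-23) = -858*(-23) = 19734)
R(H) = 9 + 2*H**3 (R(H) = H*(H*(H + H)) + 9 = H*(H*(2*H)) + 9 = H*(2*H**2) + 9 = 2*H**3 + 9 = 9 + 2*H**3)
q - R(46) = 19734 - (9 + 2*46**3) = 19734 - (9 + 2*97336) = 19734 - (9 + 194672) = 19734 - 1*194681 = 19734 - 194681 = -174947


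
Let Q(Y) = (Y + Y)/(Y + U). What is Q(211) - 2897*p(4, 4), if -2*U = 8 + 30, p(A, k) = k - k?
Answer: 211/96 ≈ 2.1979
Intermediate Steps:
p(A, k) = 0
U = -19 (U = -(8 + 30)/2 = -½*38 = -19)
Q(Y) = 2*Y/(-19 + Y) (Q(Y) = (Y + Y)/(Y - 19) = (2*Y)/(-19 + Y) = 2*Y/(-19 + Y))
Q(211) - 2897*p(4, 4) = 2*211/(-19 + 211) - 2897*0 = 2*211/192 + 0 = 2*211*(1/192) + 0 = 211/96 + 0 = 211/96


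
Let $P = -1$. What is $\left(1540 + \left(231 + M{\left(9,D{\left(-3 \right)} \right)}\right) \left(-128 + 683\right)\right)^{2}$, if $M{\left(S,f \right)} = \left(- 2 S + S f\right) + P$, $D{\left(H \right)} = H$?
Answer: $10860766225$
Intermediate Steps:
$M{\left(S,f \right)} = -1 - 2 S + S f$ ($M{\left(S,f \right)} = \left(- 2 S + S f\right) - 1 = -1 - 2 S + S f$)
$\left(1540 + \left(231 + M{\left(9,D{\left(-3 \right)} \right)}\right) \left(-128 + 683\right)\right)^{2} = \left(1540 + \left(231 - 46\right) \left(-128 + 683\right)\right)^{2} = \left(1540 + \left(231 - 46\right) 555\right)^{2} = \left(1540 + 185 \cdot 555\right)^{2} = \left(1540 + 102675\right)^{2} = 104215^{2} = 10860766225$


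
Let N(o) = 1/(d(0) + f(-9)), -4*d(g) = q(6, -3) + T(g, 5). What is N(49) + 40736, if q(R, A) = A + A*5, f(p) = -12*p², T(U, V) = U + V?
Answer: 157851996/3875 ≈ 40736.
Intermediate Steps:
q(R, A) = 6*A (q(R, A) = A + 5*A = 6*A)
d(g) = 13/4 - g/4 (d(g) = -(6*(-3) + (g + 5))/4 = -(-18 + (5 + g))/4 = -(-13 + g)/4 = 13/4 - g/4)
N(o) = -4/3875 (N(o) = 1/((13/4 - ¼*0) - 12*(-9)²) = 1/((13/4 + 0) - 12*81) = 1/(13/4 - 972) = 1/(-3875/4) = -4/3875)
N(49) + 40736 = -4/3875 + 40736 = 157851996/3875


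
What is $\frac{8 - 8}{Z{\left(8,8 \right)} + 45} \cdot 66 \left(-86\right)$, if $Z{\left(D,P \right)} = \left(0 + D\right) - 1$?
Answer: $0$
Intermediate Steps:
$Z{\left(D,P \right)} = -1 + D$ ($Z{\left(D,P \right)} = D - 1 = -1 + D$)
$\frac{8 - 8}{Z{\left(8,8 \right)} + 45} \cdot 66 \left(-86\right) = \frac{8 - 8}{\left(-1 + 8\right) + 45} \cdot 66 \left(-86\right) = \frac{0}{7 + 45} \cdot 66 \left(-86\right) = \frac{0}{52} \cdot 66 \left(-86\right) = 0 \cdot \frac{1}{52} \cdot 66 \left(-86\right) = 0 \cdot 66 \left(-86\right) = 0 \left(-86\right) = 0$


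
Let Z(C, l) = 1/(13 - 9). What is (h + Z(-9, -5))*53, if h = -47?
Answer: -9911/4 ≈ -2477.8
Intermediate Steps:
Z(C, l) = ¼ (Z(C, l) = 1/4 = ¼)
(h + Z(-9, -5))*53 = (-47 + ¼)*53 = -187/4*53 = -9911/4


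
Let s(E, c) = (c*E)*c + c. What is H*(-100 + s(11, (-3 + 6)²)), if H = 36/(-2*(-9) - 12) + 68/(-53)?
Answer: 200000/53 ≈ 3773.6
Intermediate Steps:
s(E, c) = c + E*c² (s(E, c) = (E*c)*c + c = E*c² + c = c + E*c²)
H = 250/53 (H = 36/(18 - 12) + 68*(-1/53) = 36/6 - 68/53 = 36*(⅙) - 68/53 = 6 - 68/53 = 250/53 ≈ 4.7170)
H*(-100 + s(11, (-3 + 6)²)) = 250*(-100 + (-3 + 6)²*(1 + 11*(-3 + 6)²))/53 = 250*(-100 + 3²*(1 + 11*3²))/53 = 250*(-100 + 9*(1 + 11*9))/53 = 250*(-100 + 9*(1 + 99))/53 = 250*(-100 + 9*100)/53 = 250*(-100 + 900)/53 = (250/53)*800 = 200000/53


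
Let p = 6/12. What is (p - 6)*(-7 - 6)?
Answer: 143/2 ≈ 71.500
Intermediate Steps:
p = ½ (p = 6*(1/12) = ½ ≈ 0.50000)
(p - 6)*(-7 - 6) = (½ - 6)*(-7 - 6) = -11/2*(-13) = 143/2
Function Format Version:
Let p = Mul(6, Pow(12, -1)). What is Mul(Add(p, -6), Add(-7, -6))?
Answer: Rational(143, 2) ≈ 71.500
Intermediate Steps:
p = Rational(1, 2) (p = Mul(6, Rational(1, 12)) = Rational(1, 2) ≈ 0.50000)
Mul(Add(p, -6), Add(-7, -6)) = Mul(Add(Rational(1, 2), -6), Add(-7, -6)) = Mul(Rational(-11, 2), -13) = Rational(143, 2)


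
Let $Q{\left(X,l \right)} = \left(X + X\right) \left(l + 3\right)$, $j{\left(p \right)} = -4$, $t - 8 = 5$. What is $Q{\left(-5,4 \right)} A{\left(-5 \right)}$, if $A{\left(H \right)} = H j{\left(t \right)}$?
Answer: $-1400$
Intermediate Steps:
$t = 13$ ($t = 8 + 5 = 13$)
$Q{\left(X,l \right)} = 2 X \left(3 + l\right)$
$A{\left(H \right)} = - 4 H$ ($A{\left(H \right)} = H \left(-4\right) = - 4 H$)
$Q{\left(-5,4 \right)} A{\left(-5 \right)} = 2 \left(-5\right) \left(3 + 4\right) \left(\left(-4\right) \left(-5\right)\right) = 2 \left(-5\right) 7 \cdot 20 = \left(-70\right) 20 = -1400$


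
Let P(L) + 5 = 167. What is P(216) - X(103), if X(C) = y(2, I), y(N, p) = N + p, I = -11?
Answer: 171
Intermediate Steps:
P(L) = 162 (P(L) = -5 + 167 = 162)
X(C) = -9 (X(C) = 2 - 11 = -9)
P(216) - X(103) = 162 - 1*(-9) = 162 + 9 = 171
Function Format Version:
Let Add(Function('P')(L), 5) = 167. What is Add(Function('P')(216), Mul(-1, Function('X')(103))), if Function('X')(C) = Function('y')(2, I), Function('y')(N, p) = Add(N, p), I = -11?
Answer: 171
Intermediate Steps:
Function('P')(L) = 162 (Function('P')(L) = Add(-5, 167) = 162)
Function('X')(C) = -9 (Function('X')(C) = Add(2, -11) = -9)
Add(Function('P')(216), Mul(-1, Function('X')(103))) = Add(162, Mul(-1, -9)) = Add(162, 9) = 171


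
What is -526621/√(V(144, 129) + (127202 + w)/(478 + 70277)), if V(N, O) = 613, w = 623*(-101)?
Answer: -526621*√3073391585970/43437094 ≈ -21254.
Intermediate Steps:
w = -62923
-526621/√(V(144, 129) + (127202 + w)/(478 + 70277)) = -526621/√(613 + (127202 - 62923)/(478 + 70277)) = -526621/√(613 + 64279/70755) = -526621*√3073391585970/43437094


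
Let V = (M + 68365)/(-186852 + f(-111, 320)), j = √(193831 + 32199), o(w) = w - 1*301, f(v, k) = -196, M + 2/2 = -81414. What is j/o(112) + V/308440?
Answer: 1305/5769308512 - √226030/189 ≈ -2.5155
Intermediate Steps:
M = -81415 (M = -1 - 81414 = -81415)
o(w) = -301 + w (o(w) = w - 301 = -301 + w)
j = √226030 ≈ 475.43
V = 6525/93524 (V = (-81415 + 68365)/(-186852 - 196) = -13050/(-187048) = -13050*(-1/187048) = 6525/93524 ≈ 0.069768)
j/o(112) + V/308440 = √226030/(-301 + 112) + (6525/93524)/308440 = √226030/(-189) + (6525/93524)*(1/308440) = √226030*(-1/189) + 1305/5769308512 = -√226030/189 + 1305/5769308512 = 1305/5769308512 - √226030/189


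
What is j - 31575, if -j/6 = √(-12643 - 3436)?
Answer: -31575 - 6*I*√16079 ≈ -31575.0 - 760.82*I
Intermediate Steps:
j = -6*I*√16079 (j = -6*√(-12643 - 3436) = -6*I*√16079 ≈ -760.82*I)
j - 31575 = -6*I*√16079 - 31575 = -31575 - 6*I*√16079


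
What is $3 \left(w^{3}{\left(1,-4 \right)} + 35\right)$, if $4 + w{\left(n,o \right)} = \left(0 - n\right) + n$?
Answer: $-87$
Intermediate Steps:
$w{\left(n,o \right)} = -4$ ($w{\left(n,o \right)} = -4 + \left(\left(0 - n\right) + n\right) = -4 + \left(- n + n\right) = -4 + 0 = -4$)
$3 \left(w^{3}{\left(1,-4 \right)} + 35\right) = 3 \left(\left(-4\right)^{3} + 35\right) = 3 \left(-64 + 35\right) = 3 \left(-29\right) = -87$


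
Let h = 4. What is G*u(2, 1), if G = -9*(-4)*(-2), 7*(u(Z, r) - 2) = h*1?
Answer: -1296/7 ≈ -185.14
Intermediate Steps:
u(Z, r) = 18/7 (u(Z, r) = 2 + (4*1)/7 = 2 + (⅐)*4 = 2 + 4/7 = 18/7)
G = -72 (G = 36*(-2) = -72)
G*u(2, 1) = -72*18/7 = -1296/7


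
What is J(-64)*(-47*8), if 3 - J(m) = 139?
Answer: 51136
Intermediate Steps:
J(m) = -136 (J(m) = 3 - 1*139 = 3 - 139 = -136)
J(-64)*(-47*8) = -(-6392)*8 = -136*(-376) = 51136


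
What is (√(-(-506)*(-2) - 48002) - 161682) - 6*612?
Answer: -165354 + 3*I*√5446 ≈ -1.6535e+5 + 221.39*I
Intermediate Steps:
(√(-(-506)*(-2) - 48002) - 161682) - 6*612 = (√(-253*4 - 48002) - 161682) - 3672 = (√(-1012 - 48002) - 161682) - 3672 = (√(-49014) - 161682) - 3672 = (3*I*√5446 - 161682) - 3672 = (-161682 + 3*I*√5446) - 3672 = -165354 + 3*I*√5446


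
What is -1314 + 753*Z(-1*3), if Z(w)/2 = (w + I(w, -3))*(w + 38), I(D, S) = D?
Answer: -317574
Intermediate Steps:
Z(w) = 4*w*(38 + w) (Z(w) = 2*((w + w)*(w + 38)) = 2*((2*w)*(38 + w)) = 2*(2*w*(38 + w)) = 4*w*(38 + w))
-1314 + 753*Z(-1*3) = -1314 + 753*(4*(-1*3)*(38 - 1*3)) = -1314 + 753*(4*(-3)*(38 - 3)) = -1314 + 753*(4*(-3)*35) = -1314 + 753*(-420) = -1314 - 316260 = -317574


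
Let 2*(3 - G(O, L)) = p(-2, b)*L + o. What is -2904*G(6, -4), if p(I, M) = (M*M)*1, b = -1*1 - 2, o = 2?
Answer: -58080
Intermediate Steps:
b = -3 (b = -1 - 2 = -3)
p(I, M) = M**2 (p(I, M) = M**2*1 = M**2)
G(O, L) = 2 - 9*L/2 (G(O, L) = 3 - ((-3)**2*L + 2)/2 = 3 - (9*L + 2)/2 = 3 - (2 + 9*L)/2 = 3 + (-1 - 9*L/2) = 2 - 9*L/2)
-2904*G(6, -4) = -2904*(2 - 9/2*(-4)) = -2904*(2 + 18) = -2904*20 = -58080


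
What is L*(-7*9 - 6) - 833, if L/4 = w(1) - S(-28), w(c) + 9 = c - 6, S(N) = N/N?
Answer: 3307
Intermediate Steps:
S(N) = 1
w(c) = -15 + c (w(c) = -9 + (c - 6) = -9 + (-6 + c) = -15 + c)
L = -60 (L = 4*((-15 + 1) - 1*1) = 4*(-14 - 1) = 4*(-15) = -60)
L*(-7*9 - 6) - 833 = -60*(-7*9 - 6) - 833 = -60*(-63 - 6) - 833 = -60*(-69) - 833 = 4140 - 833 = 3307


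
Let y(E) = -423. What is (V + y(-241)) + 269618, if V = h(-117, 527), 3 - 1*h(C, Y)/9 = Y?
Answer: 264479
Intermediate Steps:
h(C, Y) = 27 - 9*Y
V = -4716 (V = 27 - 9*527 = 27 - 4743 = -4716)
(V + y(-241)) + 269618 = (-4716 - 423) + 269618 = -5139 + 269618 = 264479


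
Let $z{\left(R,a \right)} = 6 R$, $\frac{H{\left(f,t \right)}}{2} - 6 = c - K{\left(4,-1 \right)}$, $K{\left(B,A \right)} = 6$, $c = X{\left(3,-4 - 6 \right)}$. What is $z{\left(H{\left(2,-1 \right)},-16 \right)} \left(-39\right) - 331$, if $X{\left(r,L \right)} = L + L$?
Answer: $9029$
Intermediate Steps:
$X{\left(r,L \right)} = 2 L$
$c = -20$ ($c = 2 \left(-4 - 6\right) = 2 \left(-10\right) = -20$)
$H{\left(f,t \right)} = -40$ ($H{\left(f,t \right)} = 12 + 2 \left(-20 - 6\right) = 12 + 2 \left(-26\right) = 12 - 52 = -40$)
$z{\left(H{\left(2,-1 \right)},-16 \right)} \left(-39\right) - 331 = 6 \left(-40\right) \left(-39\right) - 331 = \left(-240\right) \left(-39\right) - 331 = 9360 - 331 = 9029$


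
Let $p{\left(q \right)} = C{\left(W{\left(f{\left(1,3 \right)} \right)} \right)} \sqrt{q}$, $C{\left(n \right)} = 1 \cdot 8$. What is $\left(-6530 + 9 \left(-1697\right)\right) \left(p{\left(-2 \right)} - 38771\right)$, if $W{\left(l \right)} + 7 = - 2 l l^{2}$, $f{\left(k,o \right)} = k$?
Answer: $845324113 - 174424 i \sqrt{2} \approx 8.4532 \cdot 10^{8} - 2.4667 \cdot 10^{5} i$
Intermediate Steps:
$W{\left(l \right)} = -7 - 2 l^{3}$ ($W{\left(l \right)} = -7 + - 2 l l^{2} = -7 - 2 l^{3}$)
$C{\left(n \right)} = 8$
$p{\left(q \right)} = 8 \sqrt{q}$
$\left(-6530 + 9 \left(-1697\right)\right) \left(p{\left(-2 \right)} - 38771\right) = \left(-6530 + 9 \left(-1697\right)\right) \left(8 \sqrt{-2} - 38771\right) = \left(-6530 - 15273\right) \left(8 i \sqrt{2} - 38771\right) = - 21803 \left(8 i \sqrt{2} - 38771\right) = - 21803 \left(-38771 + 8 i \sqrt{2}\right) = 845324113 - 174424 i \sqrt{2}$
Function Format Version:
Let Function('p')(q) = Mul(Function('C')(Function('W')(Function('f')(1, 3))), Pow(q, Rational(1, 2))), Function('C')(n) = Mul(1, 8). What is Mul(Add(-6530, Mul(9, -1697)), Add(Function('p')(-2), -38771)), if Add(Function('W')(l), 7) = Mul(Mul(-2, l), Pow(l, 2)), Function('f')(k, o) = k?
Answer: Add(845324113, Mul(-174424, I, Pow(2, Rational(1, 2)))) ≈ Add(8.4532e+8, Mul(-2.4667e+5, I))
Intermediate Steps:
Function('W')(l) = Add(-7, Mul(-2, Pow(l, 3))) (Function('W')(l) = Add(-7, Mul(Mul(-2, l), Pow(l, 2))) = Add(-7, Mul(-2, Pow(l, 3))))
Function('C')(n) = 8
Function('p')(q) = Mul(8, Pow(q, Rational(1, 2)))
Mul(Add(-6530, Mul(9, -1697)), Add(Function('p')(-2), -38771)) = Mul(Add(-6530, Mul(9, -1697)), Add(Mul(8, Pow(-2, Rational(1, 2))), -38771)) = Mul(Add(-6530, -15273), Add(Mul(8, Mul(I, Pow(2, Rational(1, 2)))), -38771)) = Mul(-21803, Add(Mul(8, I, Pow(2, Rational(1, 2))), -38771)) = Mul(-21803, Add(-38771, Mul(8, I, Pow(2, Rational(1, 2))))) = Add(845324113, Mul(-174424, I, Pow(2, Rational(1, 2))))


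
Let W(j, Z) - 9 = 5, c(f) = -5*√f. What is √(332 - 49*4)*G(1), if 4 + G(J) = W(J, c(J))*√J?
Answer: 20*√34 ≈ 116.62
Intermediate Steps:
W(j, Z) = 14 (W(j, Z) = 9 + 5 = 14)
G(J) = -4 + 14*√J
√(332 - 49*4)*G(1) = √(332 - 49*4)*(-4 + 14*√1) = √(332 - 196)*(-4 + 14*1) = √136*(-4 + 14) = (2*√34)*10 = 20*√34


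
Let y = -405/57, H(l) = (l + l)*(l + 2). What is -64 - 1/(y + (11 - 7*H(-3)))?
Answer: -46317/724 ≈ -63.974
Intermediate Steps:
H(l) = 2*l*(2 + l) (H(l) = (2*l)*(2 + l) = 2*l*(2 + l))
y = -135/19 (y = -405*1/57 = -135/19 ≈ -7.1053)
-64 - 1/(y + (11 - 7*H(-3))) = -64 - 1/(-135/19 + (11 - 14*(-3)*(2 - 3))) = -64 - 1/(-135/19 + (11 - 14*(-3)*(-1))) = -64 - 1/(-135/19 + (11 - 7*6)) = -64 - 1/(-135/19 + (11 - 42)) = -64 - 1/(-135/19 - 31) = -64 - 1/(-724/19) = -64 - 1*(-19/724) = -64 + 19/724 = -46317/724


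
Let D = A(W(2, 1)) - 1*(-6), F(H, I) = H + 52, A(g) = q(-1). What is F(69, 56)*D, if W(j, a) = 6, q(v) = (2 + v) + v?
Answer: 726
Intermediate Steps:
q(v) = 2 + 2*v
A(g) = 0 (A(g) = 2 + 2*(-1) = 2 - 2 = 0)
F(H, I) = 52 + H
D = 6 (D = 0 - 1*(-6) = 0 + 6 = 6)
F(69, 56)*D = (52 + 69)*6 = 121*6 = 726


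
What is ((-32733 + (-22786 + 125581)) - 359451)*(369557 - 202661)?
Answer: -48297866544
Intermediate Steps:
((-32733 + (-22786 + 125581)) - 359451)*(369557 - 202661) = ((-32733 + 102795) - 359451)*166896 = (70062 - 359451)*166896 = -289389*166896 = -48297866544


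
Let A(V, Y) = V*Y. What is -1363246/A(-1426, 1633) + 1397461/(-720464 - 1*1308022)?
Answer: -244441655891/2361825075894 ≈ -0.10350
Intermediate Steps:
-1363246/A(-1426, 1633) + 1397461/(-720464 - 1*1308022) = -1363246/((-1426*1633)) + 1397461/(-720464 - 1*1308022) = -1363246/(-2328658) + 1397461/(-720464 - 1308022) = -1363246*(-1/2328658) + 1397461/(-2028486) = 681623/1164329 + 1397461*(-1/2028486) = 681623/1164329 - 1397461/2028486 = -244441655891/2361825075894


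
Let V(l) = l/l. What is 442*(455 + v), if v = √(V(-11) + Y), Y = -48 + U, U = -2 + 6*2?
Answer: 201110 + 442*I*√37 ≈ 2.0111e+5 + 2688.6*I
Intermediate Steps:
V(l) = 1
U = 10 (U = -2 + 12 = 10)
Y = -38 (Y = -48 + 10 = -38)
v = I*√37 (v = √(1 - 38) = √(-37) = I*√37 ≈ 6.0828*I)
442*(455 + v) = 442*(455 + I*√37) = 201110 + 442*I*√37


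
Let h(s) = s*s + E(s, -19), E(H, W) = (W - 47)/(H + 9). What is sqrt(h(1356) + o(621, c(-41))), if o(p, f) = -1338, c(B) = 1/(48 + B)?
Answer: 2*sqrt(95096827735)/455 ≈ 1355.5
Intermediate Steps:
E(H, W) = (-47 + W)/(9 + H)
h(s) = s**2 - 66/(9 + s) (h(s) = s*s + (-47 - 19)/(9 + s) = s**2 - 66/(9 + s))
sqrt(h(1356) + o(621, c(-41))) = sqrt((-66 + 1356**2*(9 + 1356))/(9 + 1356) - 1338) = sqrt((-66 + 1838736*1365)/1365 - 1338) = sqrt((-66 + 2509874640)/1365 - 1338) = sqrt((1/1365)*2509874574 - 1338) = sqrt(836624858/455 - 1338) = sqrt(836016068/455) = 2*sqrt(95096827735)/455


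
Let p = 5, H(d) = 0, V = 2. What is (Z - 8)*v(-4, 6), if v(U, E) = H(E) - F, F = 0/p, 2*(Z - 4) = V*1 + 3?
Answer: 0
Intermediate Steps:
Z = 13/2 (Z = 4 + (2*1 + 3)/2 = 4 + (2 + 3)/2 = 4 + (1/2)*5 = 4 + 5/2 = 13/2 ≈ 6.5000)
F = 0 (F = 0/5 = 0*(1/5) = 0)
v(U, E) = 0 (v(U, E) = 0 - 1*0 = 0 + 0 = 0)
(Z - 8)*v(-4, 6) = (13/2 - 8)*0 = -3/2*0 = 0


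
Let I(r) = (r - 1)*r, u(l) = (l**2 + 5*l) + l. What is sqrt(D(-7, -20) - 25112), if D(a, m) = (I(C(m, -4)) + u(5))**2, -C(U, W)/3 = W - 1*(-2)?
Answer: I*sqrt(17887) ≈ 133.74*I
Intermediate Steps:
u(l) = l**2 + 6*l
C(U, W) = -6 - 3*W (C(U, W) = -3*(W - 1*(-2)) = -3*(W + 2) = -3*(2 + W) = -6 - 3*W)
I(r) = r*(-1 + r) (I(r) = (-1 + r)*r = r*(-1 + r))
D(a, m) = 7225 (D(a, m) = ((-6 - 3*(-4))*(-1 + (-6 - 3*(-4))) + 5*(6 + 5))**2 = ((-6 + 12)*(-1 + (-6 + 12)) + 5*11)**2 = (6*(-1 + 6) + 55)**2 = (6*5 + 55)**2 = (30 + 55)**2 = 85**2 = 7225)
sqrt(D(-7, -20) - 25112) = sqrt(7225 - 25112) = sqrt(-17887) = I*sqrt(17887)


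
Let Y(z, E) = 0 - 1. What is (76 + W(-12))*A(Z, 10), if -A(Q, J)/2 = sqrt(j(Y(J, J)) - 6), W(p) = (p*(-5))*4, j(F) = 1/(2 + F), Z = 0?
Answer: -632*I*sqrt(5) ≈ -1413.2*I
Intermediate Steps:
Y(z, E) = -1
W(p) = -20*p (W(p) = -5*p*4 = -20*p)
A(Q, J) = -2*I*sqrt(5) (A(Q, J) = -2*sqrt(1/(2 - 1) - 6) = -2*sqrt(1/1 - 6) = -2*sqrt(1 - 6) = -2*I*sqrt(5))
(76 + W(-12))*A(Z, 10) = (76 - 20*(-12))*(-2*I*sqrt(5)) = (76 + 240)*(-2*I*sqrt(5)) = 316*(-2*I*sqrt(5)) = -632*I*sqrt(5)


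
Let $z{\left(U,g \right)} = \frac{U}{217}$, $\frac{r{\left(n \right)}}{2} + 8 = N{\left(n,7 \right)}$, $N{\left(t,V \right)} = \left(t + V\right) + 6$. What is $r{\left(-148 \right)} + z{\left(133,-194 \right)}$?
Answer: $- \frac{8847}{31} \approx -285.39$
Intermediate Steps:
$N{\left(t,V \right)} = 6 + V + t$ ($N{\left(t,V \right)} = \left(V + t\right) + 6 = 6 + V + t$)
$r{\left(n \right)} = 10 + 2 n$ ($r{\left(n \right)} = -16 + 2 \left(6 + 7 + n\right) = -16 + 2 \left(13 + n\right) = -16 + \left(26 + 2 n\right) = 10 + 2 n$)
$z{\left(U,g \right)} = \frac{U}{217}$ ($z{\left(U,g \right)} = U \frac{1}{217} = \frac{U}{217}$)
$r{\left(-148 \right)} + z{\left(133,-194 \right)} = \left(10 + 2 \left(-148\right)\right) + \frac{1}{217} \cdot 133 = \left(10 - 296\right) + \frac{19}{31} = -286 + \frac{19}{31} = - \frac{8847}{31}$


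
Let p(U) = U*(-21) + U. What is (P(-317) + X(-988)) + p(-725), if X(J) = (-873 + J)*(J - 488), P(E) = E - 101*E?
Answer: 2793036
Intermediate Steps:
P(E) = -100*E
X(J) = (-873 + J)*(-488 + J)
p(U) = -20*U (p(U) = -21*U + U = -20*U)
(P(-317) + X(-988)) + p(-725) = (-100*(-317) + (426024 + (-988)**2 - 1361*(-988))) - 20*(-725) = (31700 + (426024 + 976144 + 1344668)) + 14500 = (31700 + 2746836) + 14500 = 2778536 + 14500 = 2793036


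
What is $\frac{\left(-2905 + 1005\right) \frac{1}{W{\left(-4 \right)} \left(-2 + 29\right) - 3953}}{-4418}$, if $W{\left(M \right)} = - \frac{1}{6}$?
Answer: $- \frac{380}{3496847} \approx -0.00010867$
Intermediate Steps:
$W{\left(M \right)} = - \frac{1}{6}$ ($W{\left(M \right)} = \left(-1\right) \frac{1}{6} = - \frac{1}{6}$)
$\frac{\left(-2905 + 1005\right) \frac{1}{W{\left(-4 \right)} \left(-2 + 29\right) - 3953}}{-4418} = \frac{\left(-2905 + 1005\right) \frac{1}{- \frac{-2 + 29}{6} - 3953}}{-4418} = - \frac{1900}{\left(- \frac{1}{6}\right) 27 - 3953} \left(- \frac{1}{4418}\right) = - \frac{1900}{- \frac{9}{2} - 3953} \left(- \frac{1}{4418}\right) = - \frac{1900}{- \frac{7915}{2}} \left(- \frac{1}{4418}\right) = \left(-1900\right) \left(- \frac{2}{7915}\right) \left(- \frac{1}{4418}\right) = \frac{760}{1583} \left(- \frac{1}{4418}\right) = - \frac{380}{3496847}$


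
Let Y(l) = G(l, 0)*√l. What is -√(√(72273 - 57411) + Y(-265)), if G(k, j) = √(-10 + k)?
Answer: -√(√14862 - 5*√2915) ≈ -12.167*I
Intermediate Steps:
Y(l) = √l*√(-10 + l) (Y(l) = √(-10 + l)*√l = √l*√(-10 + l))
-√(√(72273 - 57411) + Y(-265)) = -√(√(72273 - 57411) + √(-265)*√(-10 - 265)) = -√(√14862 + (I*√265)*√(-275)) = -√(√14862 + (I*√265)*(5*I*√11)) = -√(√14862 - 5*√2915)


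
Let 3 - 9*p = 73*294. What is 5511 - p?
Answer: 23686/3 ≈ 7895.3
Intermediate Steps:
p = -7153/3 (p = 1/3 - 73*294/9 = 1/3 - 1/9*21462 = 1/3 - 7154/3 = -7153/3 ≈ -2384.3)
5511 - p = 5511 - 1*(-7153/3) = 5511 + 7153/3 = 23686/3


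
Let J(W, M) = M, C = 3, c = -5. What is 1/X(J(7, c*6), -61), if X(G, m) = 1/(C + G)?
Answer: -27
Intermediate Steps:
X(G, m) = 1/(3 + G)
1/X(J(7, c*6), -61) = 1/(1/(3 - 5*6)) = 1/(1/(3 - 30)) = 1/(1/(-27)) = 1/(-1/27) = -27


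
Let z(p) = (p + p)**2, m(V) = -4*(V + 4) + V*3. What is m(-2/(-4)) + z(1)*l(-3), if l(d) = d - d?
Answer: -33/2 ≈ -16.500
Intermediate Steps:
l(d) = 0
m(V) = -16 - V (m(V) = -4*(4 + V) + 3*V = (-16 - 4*V) + 3*V = -16 - V)
z(p) = 4*p**2 (z(p) = (2*p)**2 = 4*p**2)
m(-2/(-4)) + z(1)*l(-3) = (-16 - (-2)/(-4)) + (4*1**2)*0 = (-16 - (-2)*(-1)/4) + (4*1)*0 = (-16 - 1*1/2) + 4*0 = (-16 - 1/2) + 0 = -33/2 + 0 = -33/2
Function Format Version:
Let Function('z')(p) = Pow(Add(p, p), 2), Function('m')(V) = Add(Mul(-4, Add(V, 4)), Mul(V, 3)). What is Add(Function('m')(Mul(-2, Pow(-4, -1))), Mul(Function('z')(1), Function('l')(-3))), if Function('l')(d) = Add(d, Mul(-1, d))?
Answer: Rational(-33, 2) ≈ -16.500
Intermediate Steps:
Function('l')(d) = 0
Function('m')(V) = Add(-16, Mul(-1, V)) (Function('m')(V) = Add(Mul(-4, Add(4, V)), Mul(3, V)) = Add(Add(-16, Mul(-4, V)), Mul(3, V)) = Add(-16, Mul(-1, V)))
Function('z')(p) = Mul(4, Pow(p, 2)) (Function('z')(p) = Pow(Mul(2, p), 2) = Mul(4, Pow(p, 2)))
Add(Function('m')(Mul(-2, Pow(-4, -1))), Mul(Function('z')(1), Function('l')(-3))) = Add(Add(-16, Mul(-1, Mul(-2, Pow(-4, -1)))), Mul(Mul(4, Pow(1, 2)), 0)) = Add(Add(-16, Mul(-1, Mul(-2, Rational(-1, 4)))), Mul(Mul(4, 1), 0)) = Add(Add(-16, Mul(-1, Rational(1, 2))), Mul(4, 0)) = Add(Add(-16, Rational(-1, 2)), 0) = Add(Rational(-33, 2), 0) = Rational(-33, 2)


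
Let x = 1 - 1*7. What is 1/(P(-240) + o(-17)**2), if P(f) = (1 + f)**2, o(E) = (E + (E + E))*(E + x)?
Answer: 1/1433050 ≈ 6.9781e-7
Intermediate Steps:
x = -6 (x = 1 - 7 = -6)
o(E) = 3*E*(-6 + E) (o(E) = (E + (E + E))*(E - 6) = (E + 2*E)*(-6 + E) = (3*E)*(-6 + E) = 3*E*(-6 + E))
1/(P(-240) + o(-17)**2) = 1/((1 - 240)**2 + (3*(-17)*(-6 - 17))**2) = 1/((-239)**2 + (3*(-17)*(-23))**2) = 1/(57121 + 1173**2) = 1/(57121 + 1375929) = 1/1433050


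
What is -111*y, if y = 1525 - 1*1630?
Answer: 11655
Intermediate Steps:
y = -105 (y = 1525 - 1630 = -105)
-111*y = -111*(-105) = 11655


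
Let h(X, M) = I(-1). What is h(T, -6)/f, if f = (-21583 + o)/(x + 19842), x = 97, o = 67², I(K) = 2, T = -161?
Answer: -19939/8547 ≈ -2.3329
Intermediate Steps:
o = 4489
h(X, M) = 2
f = -17094/19939 (f = (-21583 + 4489)/(97 + 19842) = -17094/19939 ≈ -0.85732)
h(T, -6)/f = 2/(-17094/19939) = 2*(-19939/17094) = -19939/8547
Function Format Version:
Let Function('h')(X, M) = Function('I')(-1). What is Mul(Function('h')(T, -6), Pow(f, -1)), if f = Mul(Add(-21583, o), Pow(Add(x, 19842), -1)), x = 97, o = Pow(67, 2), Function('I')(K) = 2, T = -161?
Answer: Rational(-19939, 8547) ≈ -2.3329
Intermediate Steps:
o = 4489
Function('h')(X, M) = 2
f = Rational(-17094, 19939) (f = Mul(Add(-21583, 4489), Pow(Add(97, 19842), -1)) = Mul(-17094, Pow(19939, -1)) = Mul(-17094, Rational(1, 19939)) = Rational(-17094, 19939) ≈ -0.85732)
Mul(Function('h')(T, -6), Pow(f, -1)) = Mul(2, Pow(Rational(-17094, 19939), -1)) = Mul(2, Rational(-19939, 17094)) = Rational(-19939, 8547)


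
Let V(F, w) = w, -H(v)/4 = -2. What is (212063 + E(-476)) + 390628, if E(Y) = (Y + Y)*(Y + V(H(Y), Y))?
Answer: 1508995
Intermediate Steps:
H(v) = 8 (H(v) = -4*(-2) = 8)
E(Y) = 4*Y² (E(Y) = (Y + Y)*(Y + Y) = (2*Y)*(2*Y) = 4*Y²)
(212063 + E(-476)) + 390628 = (212063 + 4*(-476)²) + 390628 = (212063 + 4*226576) + 390628 = (212063 + 906304) + 390628 = 1118367 + 390628 = 1508995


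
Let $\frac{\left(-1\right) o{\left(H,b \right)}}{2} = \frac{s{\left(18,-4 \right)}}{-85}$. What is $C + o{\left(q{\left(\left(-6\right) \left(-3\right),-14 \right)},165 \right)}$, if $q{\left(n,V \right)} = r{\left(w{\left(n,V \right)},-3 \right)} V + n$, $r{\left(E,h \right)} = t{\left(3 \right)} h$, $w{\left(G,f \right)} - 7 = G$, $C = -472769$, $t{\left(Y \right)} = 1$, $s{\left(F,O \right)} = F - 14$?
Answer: $- \frac{40185357}{85} \approx -4.7277 \cdot 10^{5}$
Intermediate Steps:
$s{\left(F,O \right)} = -14 + F$
$w{\left(G,f \right)} = 7 + G$
$r{\left(E,h \right)} = h$ ($r{\left(E,h \right)} = 1 h = h$)
$q{\left(n,V \right)} = n - 3 V$ ($q{\left(n,V \right)} = - 3 V + n = n - 3 V$)
$o{\left(H,b \right)} = \frac{8}{85}$ ($o{\left(H,b \right)} = - 2 \frac{-14 + 18}{-85} = - 2 \cdot 4 \left(- \frac{1}{85}\right) = \left(-2\right) \left(- \frac{4}{85}\right) = \frac{8}{85}$)
$C + o{\left(q{\left(\left(-6\right) \left(-3\right),-14 \right)},165 \right)} = -472769 + \frac{8}{85} = - \frac{40185357}{85}$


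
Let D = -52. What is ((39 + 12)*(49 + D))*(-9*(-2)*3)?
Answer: -8262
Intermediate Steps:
((39 + 12)*(49 + D))*(-9*(-2)*3) = ((39 + 12)*(49 - 52))*(-9*(-2)*3) = (51*(-3))*(18*3) = -153*54 = -8262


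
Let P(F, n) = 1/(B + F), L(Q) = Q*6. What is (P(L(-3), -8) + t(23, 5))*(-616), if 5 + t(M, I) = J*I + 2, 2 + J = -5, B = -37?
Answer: 117096/5 ≈ 23419.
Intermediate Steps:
J = -7 (J = -2 - 5 = -7)
L(Q) = 6*Q
t(M, I) = -3 - 7*I (t(M, I) = -5 + (-7*I + 2) = -5 + (2 - 7*I) = -3 - 7*I)
P(F, n) = 1/(-37 + F)
(P(L(-3), -8) + t(23, 5))*(-616) = (1/(-37 + 6*(-3)) + (-3 - 7*5))*(-616) = (1/(-37 - 18) + (-3 - 35))*(-616) = (1/(-55) - 38)*(-616) = (-1/55 - 38)*(-616) = -2091/55*(-616) = 117096/5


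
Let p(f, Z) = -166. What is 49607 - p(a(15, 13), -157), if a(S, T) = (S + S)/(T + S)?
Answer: 49773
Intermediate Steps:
a(S, T) = 2*S/(S + T) (a(S, T) = (2*S)/(S + T) = 2*S/(S + T))
49607 - p(a(15, 13), -157) = 49607 - 1*(-166) = 49607 + 166 = 49773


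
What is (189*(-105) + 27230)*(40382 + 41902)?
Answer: 607667340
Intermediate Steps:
(189*(-105) + 27230)*(40382 + 41902) = (-19845 + 27230)*82284 = 7385*82284 = 607667340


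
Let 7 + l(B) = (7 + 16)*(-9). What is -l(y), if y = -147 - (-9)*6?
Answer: 214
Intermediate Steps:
y = -93 (y = -147 - 1*(-54) = -147 + 54 = -93)
l(B) = -214 (l(B) = -7 + (7 + 16)*(-9) = -7 + 23*(-9) = -7 - 207 = -214)
-l(y) = -1*(-214) = 214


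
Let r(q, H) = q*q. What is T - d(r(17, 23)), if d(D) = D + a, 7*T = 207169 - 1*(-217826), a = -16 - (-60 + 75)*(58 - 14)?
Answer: 427704/7 ≈ 61101.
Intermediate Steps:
r(q, H) = q²
a = -676 (a = -16 - 15*44 = -16 - 1*660 = -16 - 660 = -676)
T = 424995/7 (T = (207169 - 1*(-217826))/7 = (207169 + 217826)/7 = (⅐)*424995 = 424995/7 ≈ 60714.)
d(D) = -676 + D (d(D) = D - 676 = -676 + D)
T - d(r(17, 23)) = 424995/7 - (-676 + 17²) = 424995/7 - (-676 + 289) = 424995/7 - 1*(-387) = 424995/7 + 387 = 427704/7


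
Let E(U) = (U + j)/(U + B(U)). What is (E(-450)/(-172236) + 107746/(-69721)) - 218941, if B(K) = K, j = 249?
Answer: -788749243924926907/3602539846800 ≈ -2.1894e+5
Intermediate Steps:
E(U) = (249 + U)/(2*U) (E(U) = (U + 249)/(U + U) = (249 + U)/((2*U)) = (249 + U)*(1/(2*U)) = (249 + U)/(2*U))
(E(-450)/(-172236) + 107746/(-69721)) - 218941 = (((1/2)*(249 - 450)/(-450))/(-172236) + 107746/(-69721)) - 218941 = (((1/2)*(-1/450)*(-201))*(-1/172236) + 107746*(-1/69721)) - 218941 = ((67/300)*(-1/172236) - 107746/69721) - 218941 = (-67/51670800 - 107746/69721) - 218941 = -5567326688107/3602539846800 - 218941 = -788749243924926907/3602539846800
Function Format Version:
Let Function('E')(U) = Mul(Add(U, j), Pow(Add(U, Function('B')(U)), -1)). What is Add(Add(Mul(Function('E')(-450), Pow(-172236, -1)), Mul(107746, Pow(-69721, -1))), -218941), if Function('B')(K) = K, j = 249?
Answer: Rational(-788749243924926907, 3602539846800) ≈ -2.1894e+5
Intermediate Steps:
Function('E')(U) = Mul(Rational(1, 2), Pow(U, -1), Add(249, U)) (Function('E')(U) = Mul(Add(U, 249), Pow(Add(U, U), -1)) = Mul(Add(249, U), Pow(Mul(2, U), -1)) = Mul(Add(249, U), Mul(Rational(1, 2), Pow(U, -1))) = Mul(Rational(1, 2), Pow(U, -1), Add(249, U)))
Add(Add(Mul(Function('E')(-450), Pow(-172236, -1)), Mul(107746, Pow(-69721, -1))), -218941) = Add(Add(Mul(Mul(Rational(1, 2), Pow(-450, -1), Add(249, -450)), Pow(-172236, -1)), Mul(107746, Pow(-69721, -1))), -218941) = Add(Add(Mul(Mul(Rational(1, 2), Rational(-1, 450), -201), Rational(-1, 172236)), Mul(107746, Rational(-1, 69721))), -218941) = Add(Add(Mul(Rational(67, 300), Rational(-1, 172236)), Rational(-107746, 69721)), -218941) = Add(Add(Rational(-67, 51670800), Rational(-107746, 69721)), -218941) = Add(Rational(-5567326688107, 3602539846800), -218941) = Rational(-788749243924926907, 3602539846800)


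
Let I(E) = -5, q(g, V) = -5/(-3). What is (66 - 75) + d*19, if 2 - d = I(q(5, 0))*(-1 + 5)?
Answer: 409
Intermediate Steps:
q(g, V) = 5/3 (q(g, V) = -5*(-⅓) = 5/3)
d = 22 (d = 2 - (-5)*(-1 + 5) = 2 - (-5)*4 = 2 - 1*(-20) = 2 + 20 = 22)
(66 - 75) + d*19 = (66 - 75) + 22*19 = -9 + 418 = 409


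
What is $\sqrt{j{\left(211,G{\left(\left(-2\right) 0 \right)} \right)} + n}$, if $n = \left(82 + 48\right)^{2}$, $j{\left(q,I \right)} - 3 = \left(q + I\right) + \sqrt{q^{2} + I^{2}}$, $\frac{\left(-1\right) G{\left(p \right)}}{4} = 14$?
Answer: $\sqrt{17058 + \sqrt{47657}} \approx 131.44$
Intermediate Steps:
$G{\left(p \right)} = -56$ ($G{\left(p \right)} = \left(-4\right) 14 = -56$)
$j{\left(q,I \right)} = 3 + I + q + \sqrt{I^{2} + q^{2}}$ ($j{\left(q,I \right)} = 3 + \left(\left(q + I\right) + \sqrt{q^{2} + I^{2}}\right) = 3 + \left(\left(I + q\right) + \sqrt{I^{2} + q^{2}}\right) = 3 + \left(I + q + \sqrt{I^{2} + q^{2}}\right) = 3 + I + q + \sqrt{I^{2} + q^{2}}$)
$n = 16900$ ($n = 130^{2} = 16900$)
$\sqrt{j{\left(211,G{\left(\left(-2\right) 0 \right)} \right)} + n} = \sqrt{\left(3 - 56 + 211 + \sqrt{\left(-56\right)^{2} + 211^{2}}\right) + 16900} = \sqrt{\left(3 - 56 + 211 + \sqrt{3136 + 44521}\right) + 16900} = \sqrt{\left(3 - 56 + 211 + \sqrt{47657}\right) + 16900} = \sqrt{\left(158 + \sqrt{47657}\right) + 16900} = \sqrt{17058 + \sqrt{47657}}$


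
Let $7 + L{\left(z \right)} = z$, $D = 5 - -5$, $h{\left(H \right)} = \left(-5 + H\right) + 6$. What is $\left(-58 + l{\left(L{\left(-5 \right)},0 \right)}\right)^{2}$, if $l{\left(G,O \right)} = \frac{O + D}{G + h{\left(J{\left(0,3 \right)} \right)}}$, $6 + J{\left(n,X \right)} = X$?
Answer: $\frac{168921}{49} \approx 3447.4$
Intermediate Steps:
$J{\left(n,X \right)} = -6 + X$
$h{\left(H \right)} = 1 + H$
$D = 10$ ($D = 5 + 5 = 10$)
$L{\left(z \right)} = -7 + z$
$l{\left(G,O \right)} = \frac{10 + O}{-2 + G}$ ($l{\left(G,O \right)} = \frac{O + 10}{G + \left(1 + \left(-6 + 3\right)\right)} = \frac{10 + O}{G + \left(1 - 3\right)} = \frac{10 + O}{G - 2} = \frac{10 + O}{-2 + G}$)
$\left(-58 + l{\left(L{\left(-5 \right)},0 \right)}\right)^{2} = \left(-58 + \frac{10 + 0}{-2 - 12}\right)^{2} = \left(-58 + \frac{1}{-2 - 12} \cdot 10\right)^{2} = \left(-58 + \frac{1}{-14} \cdot 10\right)^{2} = \left(-58 - \frac{5}{7}\right)^{2} = \left(- \frac{411}{7}\right)^{2} = \frac{168921}{49}$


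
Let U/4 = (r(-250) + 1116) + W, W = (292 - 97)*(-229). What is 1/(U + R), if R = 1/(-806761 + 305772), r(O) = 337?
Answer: -500989/86574907113 ≈ -5.7868e-6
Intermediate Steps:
W = -44655 (W = 195*(-229) = -44655)
U = -172808 (U = 4*((337 + 1116) - 44655) = 4*(1453 - 44655) = 4*(-43202) = -172808)
R = -1/500989 (R = 1/(-500989) = -1/500989 ≈ -1.9960e-6)
1/(U + R) = 1/(-172808 - 1/500989) = 1/(-86574907113/500989) = -500989/86574907113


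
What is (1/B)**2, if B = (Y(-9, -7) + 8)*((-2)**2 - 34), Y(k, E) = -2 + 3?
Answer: 1/72900 ≈ 1.3717e-5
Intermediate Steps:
Y(k, E) = 1
B = -270 (B = (1 + 8)*((-2)**2 - 34) = 9*(4 - 34) = 9*(-30) = -270)
(1/B)**2 = (1/(-270))**2 = (-1/270)**2 = 1/72900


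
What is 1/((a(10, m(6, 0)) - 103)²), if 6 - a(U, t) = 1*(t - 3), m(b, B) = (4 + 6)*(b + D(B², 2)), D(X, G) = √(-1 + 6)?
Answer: 3027/67372832 - 385*√5/67372832 ≈ 3.2151e-5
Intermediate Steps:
D(X, G) = √5
m(b, B) = 10*b + 10*√5 (m(b, B) = (4 + 6)*(b + √5) = 10*(b + √5) = 10*b + 10*√5)
a(U, t) = 9 - t (a(U, t) = 6 - (t - 3) = 6 - (-3 + t) = 6 + (3 - t) = 9 - t)
1/((a(10, m(6, 0)) - 103)²) = 1/(((9 - (10*6 + 10*√5)) - 103)²) = 1/(((9 - (60 + 10*√5)) - 103)²) = 1/(((9 + (-60 - 10*√5)) - 103)²) = 1/(((-51 - 10*√5) - 103)²) = 1/((-154 - 10*√5)²) = (-154 - 10*√5)⁻²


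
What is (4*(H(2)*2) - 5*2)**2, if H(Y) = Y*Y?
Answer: 484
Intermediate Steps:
H(Y) = Y**2
(4*(H(2)*2) - 5*2)**2 = (4*(2**2*2) - 5*2)**2 = (4*(4*2) - 10)**2 = (4*8 - 10)**2 = (32 - 10)**2 = 22**2 = 484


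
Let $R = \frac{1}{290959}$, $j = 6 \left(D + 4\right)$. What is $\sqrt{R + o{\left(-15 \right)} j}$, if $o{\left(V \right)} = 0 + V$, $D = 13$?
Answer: $\frac{i \sqrt{129525423420971}}{290959} \approx 39.115 i$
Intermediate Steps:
$o{\left(V \right)} = V$
$j = 102$ ($j = 6 \left(13 + 4\right) = 6 \cdot 17 = 102$)
$R = \frac{1}{290959} \approx 3.4369 \cdot 10^{-6}$
$\sqrt{R + o{\left(-15 \right)} j} = \sqrt{\frac{1}{290959} - 1530} = \sqrt{- \frac{445167269}{290959}} = \frac{i \sqrt{129525423420971}}{290959}$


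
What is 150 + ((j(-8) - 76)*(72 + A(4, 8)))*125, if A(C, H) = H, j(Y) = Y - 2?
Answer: -859850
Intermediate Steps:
j(Y) = -2 + Y
150 + ((j(-8) - 76)*(72 + A(4, 8)))*125 = 150 + (((-2 - 8) - 76)*(72 + 8))*125 = 150 + ((-10 - 76)*80)*125 = 150 - 86*80*125 = 150 - 6880*125 = 150 - 860000 = -859850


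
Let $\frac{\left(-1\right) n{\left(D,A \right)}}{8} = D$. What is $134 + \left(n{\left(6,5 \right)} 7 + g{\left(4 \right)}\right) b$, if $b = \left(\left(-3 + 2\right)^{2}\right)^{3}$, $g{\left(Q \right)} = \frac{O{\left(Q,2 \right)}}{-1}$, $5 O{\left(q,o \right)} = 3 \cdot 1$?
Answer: $- \frac{1013}{5} \approx -202.6$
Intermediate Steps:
$n{\left(D,A \right)} = - 8 D$
$O{\left(q,o \right)} = \frac{3}{5}$ ($O{\left(q,o \right)} = \frac{3 \cdot 1}{5} = \frac{1}{5} \cdot 3 = \frac{3}{5}$)
$g{\left(Q \right)} = - \frac{3}{5}$ ($g{\left(Q \right)} = \frac{3}{5 \left(-1\right)} = \frac{3}{5} \left(-1\right) = - \frac{3}{5}$)
$b = 1$ ($b = \left(\left(-1\right)^{2}\right)^{3} = 1^{3} = 1$)
$134 + \left(n{\left(6,5 \right)} 7 + g{\left(4 \right)}\right) b = 134 + \left(\left(-8\right) 6 \cdot 7 - \frac{3}{5}\right) 1 = 134 + \left(\left(-48\right) 7 - \frac{3}{5}\right) 1 = 134 + \left(-336 - \frac{3}{5}\right) 1 = 134 - \frac{1683}{5} = - \frac{1013}{5}$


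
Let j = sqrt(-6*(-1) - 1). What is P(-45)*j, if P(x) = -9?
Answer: -9*sqrt(5) ≈ -20.125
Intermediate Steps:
j = sqrt(5) (j = sqrt(6 - 1) = sqrt(5) ≈ 2.2361)
P(-45)*j = -9*sqrt(5)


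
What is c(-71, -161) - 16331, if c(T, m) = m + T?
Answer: -16563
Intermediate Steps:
c(T, m) = T + m
c(-71, -161) - 16331 = (-71 - 161) - 16331 = -232 - 16331 = -16563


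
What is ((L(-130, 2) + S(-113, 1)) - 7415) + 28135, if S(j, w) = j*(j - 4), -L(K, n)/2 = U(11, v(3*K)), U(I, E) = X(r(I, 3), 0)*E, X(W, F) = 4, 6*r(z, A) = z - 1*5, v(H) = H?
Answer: 37061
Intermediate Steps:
r(z, A) = -5/6 + z/6 (r(z, A) = (z - 1*5)/6 = (z - 5)/6 = (-5 + z)/6 = -5/6 + z/6)
U(I, E) = 4*E
L(K, n) = -24*K (L(K, n) = -8*3*K = -24*K)
S(j, w) = j*(-4 + j)
((L(-130, 2) + S(-113, 1)) - 7415) + 28135 = ((-24*(-130) - 113*(-4 - 113)) - 7415) + 28135 = ((3120 - 113*(-117)) - 7415) + 28135 = ((3120 + 13221) - 7415) + 28135 = (16341 - 7415) + 28135 = 8926 + 28135 = 37061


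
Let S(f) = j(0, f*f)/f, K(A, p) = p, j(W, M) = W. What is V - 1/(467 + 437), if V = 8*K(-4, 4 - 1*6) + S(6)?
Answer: -14465/904 ≈ -16.001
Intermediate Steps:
S(f) = 0 (S(f) = 0/f = 0)
V = -16 (V = 8*(4 - 1*6) + 0 = 8*(4 - 6) + 0 = 8*(-2) + 0 = -16 + 0 = -16)
V - 1/(467 + 437) = -16 - 1/(467 + 437) = -16 - 1/904 = -14465/904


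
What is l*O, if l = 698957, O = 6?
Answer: 4193742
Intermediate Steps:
l*O = 698957*6 = 4193742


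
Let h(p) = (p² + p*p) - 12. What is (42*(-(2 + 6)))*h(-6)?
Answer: -20160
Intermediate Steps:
h(p) = -12 + 2*p² (h(p) = (p² + p²) - 12 = 2*p² - 12 = -12 + 2*p²)
(42*(-(2 + 6)))*h(-6) = (42*(-(2 + 6)))*(-12 + 2*(-6)²) = (42*(-1*8))*(-12 + 2*36) = (42*(-8))*(-12 + 72) = -336*60 = -20160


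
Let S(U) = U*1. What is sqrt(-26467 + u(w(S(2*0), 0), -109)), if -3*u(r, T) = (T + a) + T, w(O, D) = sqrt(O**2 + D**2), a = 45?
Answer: 2*I*sqrt(59421)/3 ≈ 162.51*I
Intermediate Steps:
S(U) = U
w(O, D) = sqrt(D**2 + O**2)
u(r, T) = -15 - 2*T/3 (u(r, T) = -((T + 45) + T)/3 = -((45 + T) + T)/3 = -(45 + 2*T)/3 = -15 - 2*T/3)
sqrt(-26467 + u(w(S(2*0), 0), -109)) = sqrt(-26467 + (-15 - 2/3*(-109))) = sqrt(-26467 + (-15 + 218/3)) = sqrt(-26467 + 173/3) = sqrt(-79228/3) = 2*I*sqrt(59421)/3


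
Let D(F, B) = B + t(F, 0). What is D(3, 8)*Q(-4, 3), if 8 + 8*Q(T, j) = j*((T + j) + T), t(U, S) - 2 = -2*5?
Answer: 0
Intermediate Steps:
t(U, S) = -8 (t(U, S) = 2 - 2*5 = 2 - 10 = -8)
D(F, B) = -8 + B (D(F, B) = B - 8 = -8 + B)
Q(T, j) = -1 + j*(j + 2*T)/8 (Q(T, j) = -1 + (j*((T + j) + T))/8 = -1 + (j*(j + 2*T))/8 = -1 + j*(j + 2*T)/8)
D(3, 8)*Q(-4, 3) = (-8 + 8)*(-1 + (1/8)*3**2 + (1/4)*(-4)*3) = 0*(-1 + (1/8)*9 - 3) = 0*(-1 + 9/8 - 3) = 0*(-23/8) = 0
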